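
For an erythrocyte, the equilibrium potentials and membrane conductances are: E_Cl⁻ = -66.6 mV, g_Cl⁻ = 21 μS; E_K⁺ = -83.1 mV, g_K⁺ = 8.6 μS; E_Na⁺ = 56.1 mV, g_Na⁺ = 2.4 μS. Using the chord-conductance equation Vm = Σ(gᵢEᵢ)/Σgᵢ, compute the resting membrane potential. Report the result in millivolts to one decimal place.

Σ gᵢEᵢ = 21·(-66.6) + 8.6·(-83.1) + 2.4·(56.1) = -1978.62
Σ gᵢ = 21 + 8.6 + 2.4 = 32
Vm = -1978.62 / 32 = -61.83 mV

-61.8 mV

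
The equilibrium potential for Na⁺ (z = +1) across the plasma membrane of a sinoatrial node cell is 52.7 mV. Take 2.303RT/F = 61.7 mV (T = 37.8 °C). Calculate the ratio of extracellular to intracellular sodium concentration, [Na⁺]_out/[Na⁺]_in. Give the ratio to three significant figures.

7.15

log₁₀([out]/[in]) = E·z/(61.7) = 52.7 × 1 / 61.7 = 0.8541
[out]/[in] = 10^(0.8541) = 7.147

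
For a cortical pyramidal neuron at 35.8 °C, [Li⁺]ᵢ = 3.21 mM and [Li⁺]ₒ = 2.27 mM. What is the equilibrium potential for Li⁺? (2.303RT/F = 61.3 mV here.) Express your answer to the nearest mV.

E = (61.3/z) · log₁₀([Li⁺]_out/[Li⁺]_in) with z = +1.
= (61.3/1) · log₁₀(2.27/3.21) = 61.30 · log₁₀(0.7072)
= 61.30 · (-0.1505) = -9.22 mV

-9 mV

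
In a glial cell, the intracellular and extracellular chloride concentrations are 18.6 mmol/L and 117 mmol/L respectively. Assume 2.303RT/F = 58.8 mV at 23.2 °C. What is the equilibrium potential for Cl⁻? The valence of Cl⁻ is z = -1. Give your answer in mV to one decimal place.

-47.0 mV

E = (58.8/z) · log₁₀([Cl⁻]_out/[Cl⁻]_in) with z = -1.
For an anion, dividing by z = -1 reverses the sign.
= (58.8/-1) · log₁₀(117/18.6) = -58.80 · log₁₀(6.29)
= -58.80 · (0.7987) = -46.96 mV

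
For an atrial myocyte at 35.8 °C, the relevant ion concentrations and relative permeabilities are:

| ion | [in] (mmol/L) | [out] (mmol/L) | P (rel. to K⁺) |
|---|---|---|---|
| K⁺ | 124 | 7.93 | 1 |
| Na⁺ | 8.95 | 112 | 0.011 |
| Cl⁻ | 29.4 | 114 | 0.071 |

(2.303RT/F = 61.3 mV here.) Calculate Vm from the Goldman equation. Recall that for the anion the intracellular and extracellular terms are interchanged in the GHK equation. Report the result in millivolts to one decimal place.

-65.6 mV

Vm = 61.3 · log₁₀[(Σ P·[cation]ₒ + Σ P·[anion]ᵢ) / (Σ P·[cation]ᵢ + Σ P·[anion]ₒ)]
Numerator = 1×7.93 + 0.011×112 + 0.071×29.4 = 11.25
Denominator = 1×124 + 0.011×8.95 + 0.071×114 = 132.2
Vm = 61.3 · log₁₀(0.085099) = 61.3 × (-1.0701) = -65.60 mV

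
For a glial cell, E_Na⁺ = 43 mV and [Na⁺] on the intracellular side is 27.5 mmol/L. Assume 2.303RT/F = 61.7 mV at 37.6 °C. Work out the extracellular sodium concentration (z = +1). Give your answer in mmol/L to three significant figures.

Nernst: E = (61.7/1) · log₁₀([out]/[in]), so log₁₀([out]/[in]) = 43.0 × 1 / 61.7 = 0.6969.
[out]/[in] = 10^(0.6969) = 4.976.
[out] = 4.976 × 27.5 = 136.9 mmol/L.

137 mmol/L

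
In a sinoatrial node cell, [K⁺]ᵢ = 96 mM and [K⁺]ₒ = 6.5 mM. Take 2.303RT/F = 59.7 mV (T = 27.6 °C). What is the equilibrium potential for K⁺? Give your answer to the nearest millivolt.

-70 mV

E = (59.7/z) · log₁₀([K⁺]_out/[K⁺]_in) with z = +1.
= (59.7/1) · log₁₀(6.5/96) = 59.70 · log₁₀(0.06771)
= 59.70 · (-1.1694) = -69.81 mV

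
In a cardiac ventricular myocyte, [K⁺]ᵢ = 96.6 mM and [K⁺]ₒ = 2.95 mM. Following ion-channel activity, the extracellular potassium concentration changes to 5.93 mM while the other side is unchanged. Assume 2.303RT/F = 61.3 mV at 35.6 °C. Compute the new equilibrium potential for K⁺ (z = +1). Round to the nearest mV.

After the shift: [K⁺]_out = 5.93, [K⁺]_in = 96.6 mM.
E_new = (61.3/1)·log₁₀(5.93/96.6) = 61.30 · (-1.2119) = -74.29 mV

-74 mV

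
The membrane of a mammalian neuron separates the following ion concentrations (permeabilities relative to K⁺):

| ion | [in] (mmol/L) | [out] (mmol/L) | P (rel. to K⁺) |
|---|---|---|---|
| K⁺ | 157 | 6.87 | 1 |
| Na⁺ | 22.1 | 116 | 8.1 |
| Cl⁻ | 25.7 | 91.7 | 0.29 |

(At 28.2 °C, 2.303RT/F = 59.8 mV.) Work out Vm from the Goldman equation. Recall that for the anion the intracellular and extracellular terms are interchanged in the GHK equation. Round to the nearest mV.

Vm = 59.8 · log₁₀[(Σ P·[cation]ₒ + Σ P·[anion]ᵢ) / (Σ P·[cation]ᵢ + Σ P·[anion]ₒ)]
Numerator = 1×6.87 + 8.1×116 + 0.29×25.7 = 953.9
Denominator = 1×157 + 8.1×22.1 + 0.29×91.7 = 362.6
Vm = 59.8 · log₁₀(2.6308) = 59.8 × (0.4201) = 25.12 mV

25 mV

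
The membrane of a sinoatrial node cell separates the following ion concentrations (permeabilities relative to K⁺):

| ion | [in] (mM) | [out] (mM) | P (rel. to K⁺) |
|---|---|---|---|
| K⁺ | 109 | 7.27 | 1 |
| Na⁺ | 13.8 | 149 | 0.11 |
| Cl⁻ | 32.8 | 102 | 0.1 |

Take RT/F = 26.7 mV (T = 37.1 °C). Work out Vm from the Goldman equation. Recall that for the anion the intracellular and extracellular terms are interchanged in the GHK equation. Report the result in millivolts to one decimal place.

Vm = 26.7 · ln[(Σ P·[cation]ₒ + Σ P·[anion]ᵢ) / (Σ P·[cation]ᵢ + Σ P·[anion]ₒ)]
Numerator = 1×7.27 + 0.11×149 + 0.1×32.8 = 26.94
Denominator = 1×109 + 0.11×13.8 + 0.1×102 = 120.7
Vm = 26.7 · ln(0.22316) = 26.7 × (-1.4998) = -40.05 mV

-40.0 mV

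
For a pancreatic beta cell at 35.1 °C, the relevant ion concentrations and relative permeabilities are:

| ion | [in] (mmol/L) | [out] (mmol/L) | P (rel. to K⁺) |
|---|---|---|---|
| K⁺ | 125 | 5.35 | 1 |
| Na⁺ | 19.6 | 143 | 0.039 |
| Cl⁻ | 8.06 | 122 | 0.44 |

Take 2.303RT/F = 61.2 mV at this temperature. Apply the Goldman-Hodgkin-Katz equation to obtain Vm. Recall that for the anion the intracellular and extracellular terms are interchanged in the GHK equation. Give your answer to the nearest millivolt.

-67 mV

Vm = 61.2 · log₁₀[(Σ P·[cation]ₒ + Σ P·[anion]ᵢ) / (Σ P·[cation]ᵢ + Σ P·[anion]ₒ)]
Numerator = 1×5.35 + 0.039×143 + 0.44×8.06 = 14.47
Denominator = 1×125 + 0.039×19.6 + 0.44×122 = 179.4
Vm = 61.2 · log₁₀(0.080657) = 61.2 × (-1.0934) = -66.91 mV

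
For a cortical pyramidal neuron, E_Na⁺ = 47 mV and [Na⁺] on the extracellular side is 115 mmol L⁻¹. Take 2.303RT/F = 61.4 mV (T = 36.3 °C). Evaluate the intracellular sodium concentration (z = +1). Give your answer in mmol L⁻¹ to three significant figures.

19.7 mmol L⁻¹

Nernst: E = (61.4/1) · log₁₀([out]/[in]), so log₁₀([out]/[in]) = 47.0 × 1 / 61.4 = 0.7655.
[out]/[in] = 10^(0.7655) = 5.827.
[in] = 115 / 5.827 = 19.73 mmol L⁻¹.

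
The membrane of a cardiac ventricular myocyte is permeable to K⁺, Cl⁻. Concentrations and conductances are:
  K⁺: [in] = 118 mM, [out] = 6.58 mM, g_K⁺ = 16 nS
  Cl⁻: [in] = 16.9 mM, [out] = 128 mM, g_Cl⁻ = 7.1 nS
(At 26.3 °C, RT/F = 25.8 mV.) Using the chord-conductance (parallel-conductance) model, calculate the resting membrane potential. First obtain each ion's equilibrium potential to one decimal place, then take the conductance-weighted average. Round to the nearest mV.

-68 mV

E_K⁺ = (25.8/1)·ln(6.58/118) = -74.5 mV
E_Cl⁻ = (25.8/-1)·ln(128/16.9) = -52.2 mV
Vm = (Σ gᵢEᵢ)/(Σ gᵢ) = (16·-74.5 + 7.1·-52.2) / (16 + 7.1)
= -1562.62 / 23.1 = -67.65 mV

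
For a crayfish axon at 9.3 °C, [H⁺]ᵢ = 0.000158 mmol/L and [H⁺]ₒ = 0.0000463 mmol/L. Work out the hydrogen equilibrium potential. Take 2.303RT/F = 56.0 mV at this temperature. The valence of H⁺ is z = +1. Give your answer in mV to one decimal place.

E = (56.0/z) · log₁₀([H⁺]_out/[H⁺]_in) with z = +1.
= (56.0/1) · log₁₀(0.0000463/0.000158) = 56.00 · log₁₀(0.293)
= 56.00 · (-0.5331) = -29.85 mV

-29.9 mV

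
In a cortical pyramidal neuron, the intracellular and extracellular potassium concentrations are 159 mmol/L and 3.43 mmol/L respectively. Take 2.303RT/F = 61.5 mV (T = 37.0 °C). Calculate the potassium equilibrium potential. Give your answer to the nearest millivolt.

-102 mV

E = (61.5/z) · log₁₀([K⁺]_out/[K⁺]_in) with z = +1.
= (61.5/1) · log₁₀(3.43/159) = 61.50 · log₁₀(0.02157)
= 61.50 · (-1.6661) = -102.47 mV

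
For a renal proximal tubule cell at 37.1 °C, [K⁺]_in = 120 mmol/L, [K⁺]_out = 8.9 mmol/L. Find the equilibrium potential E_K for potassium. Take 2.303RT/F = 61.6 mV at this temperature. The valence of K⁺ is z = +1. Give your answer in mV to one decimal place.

E = (61.6/z) · log₁₀([K⁺]_out/[K⁺]_in) with z = +1.
= (61.6/1) · log₁₀(8.9/120) = 61.60 · log₁₀(0.07417)
= 61.60 · (-1.1298) = -69.60 mV

-69.6 mV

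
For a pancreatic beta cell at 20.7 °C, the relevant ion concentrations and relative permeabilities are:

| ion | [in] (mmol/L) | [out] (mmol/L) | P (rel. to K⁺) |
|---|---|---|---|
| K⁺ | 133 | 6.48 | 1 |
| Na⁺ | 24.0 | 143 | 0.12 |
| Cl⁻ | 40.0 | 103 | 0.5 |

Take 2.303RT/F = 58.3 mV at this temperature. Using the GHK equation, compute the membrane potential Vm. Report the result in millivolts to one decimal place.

-36.9 mV

Vm = 58.3 · log₁₀[(Σ P·[cation]ₒ + Σ P·[anion]ᵢ) / (Σ P·[cation]ᵢ + Σ P·[anion]ₒ)]
Numerator = 1×6.48 + 0.12×143 + 0.5×40.0 = 43.64
Denominator = 1×133 + 0.12×24.0 + 0.5×103 = 187.4
Vm = 58.3 · log₁₀(0.2329) = 58.3 × (-0.6328) = -36.89 mV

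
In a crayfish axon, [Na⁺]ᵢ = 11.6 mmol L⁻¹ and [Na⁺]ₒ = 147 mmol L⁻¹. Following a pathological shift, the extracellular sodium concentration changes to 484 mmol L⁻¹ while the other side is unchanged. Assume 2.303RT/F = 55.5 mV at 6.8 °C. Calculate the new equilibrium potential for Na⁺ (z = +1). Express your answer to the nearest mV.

After the shift: [Na⁺]_out = 484, [Na⁺]_in = 11.6 mmol L⁻¹.
E_new = (55.5/1)·log₁₀(484/11.6) = 55.50 · (1.6204) = 89.93 mV

90 mV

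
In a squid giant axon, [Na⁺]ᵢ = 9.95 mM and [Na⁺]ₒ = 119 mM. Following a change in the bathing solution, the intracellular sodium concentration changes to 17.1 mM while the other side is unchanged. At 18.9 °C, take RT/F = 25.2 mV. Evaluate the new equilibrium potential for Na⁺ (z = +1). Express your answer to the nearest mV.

After the shift: [Na⁺]_out = 119, [Na⁺]_in = 17.1 mM.
E_new = (25.2/1)·ln(119/17.1) = 25.20 · (1.9400) = 48.89 mV

49 mV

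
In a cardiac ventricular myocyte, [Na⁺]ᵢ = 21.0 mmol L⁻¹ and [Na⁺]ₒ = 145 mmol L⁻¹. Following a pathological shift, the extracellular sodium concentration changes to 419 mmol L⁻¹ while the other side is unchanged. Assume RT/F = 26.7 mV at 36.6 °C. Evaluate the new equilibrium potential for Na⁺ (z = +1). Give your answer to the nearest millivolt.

80 mV

After the shift: [Na⁺]_out = 419, [Na⁺]_in = 21.0 mmol L⁻¹.
E_new = (26.7/1)·ln(419/21.0) = 26.70 · (2.9933) = 79.92 mV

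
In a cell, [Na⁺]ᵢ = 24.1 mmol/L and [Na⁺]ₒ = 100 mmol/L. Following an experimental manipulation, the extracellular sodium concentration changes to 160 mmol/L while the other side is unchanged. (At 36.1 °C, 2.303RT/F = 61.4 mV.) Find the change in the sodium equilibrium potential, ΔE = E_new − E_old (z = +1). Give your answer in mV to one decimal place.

E_old = (61.4/1)·log₁₀(100/24.1) = 37.94 mV
E_new = (61.4/1)·log₁₀(160/24.1) = 50.48 mV
ΔE = 50.48 − (37.94) = 12.53 mV

12.5 mV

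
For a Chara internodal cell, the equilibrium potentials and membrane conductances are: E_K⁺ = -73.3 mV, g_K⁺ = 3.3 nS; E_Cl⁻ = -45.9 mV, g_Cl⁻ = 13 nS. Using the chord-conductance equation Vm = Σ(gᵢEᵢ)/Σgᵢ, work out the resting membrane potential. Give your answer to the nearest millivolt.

-51 mV

Σ gᵢEᵢ = 3.3·(-73.3) + 13·(-45.9) = -838.59
Σ gᵢ = 3.3 + 13 = 16.3
Vm = -838.59 / 16.3 = -51.45 mV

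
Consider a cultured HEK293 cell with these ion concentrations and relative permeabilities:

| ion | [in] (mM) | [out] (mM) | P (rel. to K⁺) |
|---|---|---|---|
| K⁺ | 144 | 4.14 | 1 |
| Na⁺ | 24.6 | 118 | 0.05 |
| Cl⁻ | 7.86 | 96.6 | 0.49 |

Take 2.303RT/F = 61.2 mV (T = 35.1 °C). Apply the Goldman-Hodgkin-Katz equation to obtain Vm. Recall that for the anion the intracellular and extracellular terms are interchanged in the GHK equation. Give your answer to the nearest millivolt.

Vm = 61.2 · log₁₀[(Σ P·[cation]ₒ + Σ P·[anion]ᵢ) / (Σ P·[cation]ᵢ + Σ P·[anion]ₒ)]
Numerator = 1×4.14 + 0.05×118 + 0.49×7.86 = 13.89
Denominator = 1×144 + 0.05×24.6 + 0.49×96.6 = 192.6
Vm = 61.2 · log₁₀(0.072139) = 61.2 × (-1.1418) = -69.88 mV

-70 mV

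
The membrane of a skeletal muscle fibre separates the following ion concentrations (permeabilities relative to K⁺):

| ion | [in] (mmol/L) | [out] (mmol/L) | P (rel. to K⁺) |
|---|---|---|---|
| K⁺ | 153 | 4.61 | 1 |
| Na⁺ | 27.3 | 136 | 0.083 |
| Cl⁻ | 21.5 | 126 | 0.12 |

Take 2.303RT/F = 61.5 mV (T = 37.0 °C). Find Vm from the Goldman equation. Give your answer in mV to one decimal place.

-59.3 mV

Vm = 61.5 · log₁₀[(Σ P·[cation]ₒ + Σ P·[anion]ᵢ) / (Σ P·[cation]ᵢ + Σ P·[anion]ₒ)]
Numerator = 1×4.61 + 0.083×136 + 0.12×21.5 = 18.48
Denominator = 1×153 + 0.083×27.3 + 0.12×126 = 170.4
Vm = 61.5 · log₁₀(0.10845) = 61.5 × (-0.9648) = -59.33 mV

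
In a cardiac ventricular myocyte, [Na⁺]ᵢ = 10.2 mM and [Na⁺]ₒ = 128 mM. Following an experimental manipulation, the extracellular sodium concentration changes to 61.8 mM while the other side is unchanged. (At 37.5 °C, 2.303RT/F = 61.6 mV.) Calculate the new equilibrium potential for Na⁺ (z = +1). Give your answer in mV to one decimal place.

48.2 mV

After the shift: [Na⁺]_out = 61.8, [Na⁺]_in = 10.2 mM.
E_new = (61.6/1)·log₁₀(61.8/10.2) = 61.60 · (0.7824) = 48.20 mV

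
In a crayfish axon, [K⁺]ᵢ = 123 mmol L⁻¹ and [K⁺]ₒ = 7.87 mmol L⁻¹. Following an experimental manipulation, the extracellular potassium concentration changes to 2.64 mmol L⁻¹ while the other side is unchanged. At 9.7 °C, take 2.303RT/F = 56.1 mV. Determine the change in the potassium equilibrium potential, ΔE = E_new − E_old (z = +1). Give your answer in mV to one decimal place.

E_old = (56.1/1)·log₁₀(7.87/123) = -66.98 mV
E_new = (56.1/1)·log₁₀(2.64/123) = -93.59 mV
ΔE = -93.59 − (-66.98) = -26.61 mV

-26.6 mV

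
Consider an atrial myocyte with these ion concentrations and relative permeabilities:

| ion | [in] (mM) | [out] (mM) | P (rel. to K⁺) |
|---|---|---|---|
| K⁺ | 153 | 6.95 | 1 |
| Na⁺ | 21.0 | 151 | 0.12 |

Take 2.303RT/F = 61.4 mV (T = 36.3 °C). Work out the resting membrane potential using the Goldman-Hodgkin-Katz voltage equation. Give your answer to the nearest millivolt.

-49 mV

Vm = 61.4 · log₁₀[(Σ P·[cation]ₒ + Σ P·[anion]ᵢ) / (Σ P·[cation]ᵢ + Σ P·[anion]ₒ)]
Numerator = 1×6.95 + 0.12×151 = 25.07
Denominator = 1×153 + 0.12×21.0 = 155.5
Vm = 61.4 · log₁₀(0.1612) = 61.4 × (-0.7926) = -48.67 mV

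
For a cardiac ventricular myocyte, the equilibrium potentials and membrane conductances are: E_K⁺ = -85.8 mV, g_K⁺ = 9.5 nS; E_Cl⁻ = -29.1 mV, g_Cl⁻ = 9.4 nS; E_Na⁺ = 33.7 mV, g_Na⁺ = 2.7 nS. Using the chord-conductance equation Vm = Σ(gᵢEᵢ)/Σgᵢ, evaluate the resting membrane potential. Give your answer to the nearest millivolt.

-46 mV

Σ gᵢEᵢ = 9.5·(-85.8) + 9.4·(-29.1) + 2.7·(33.7) = -997.65
Σ gᵢ = 9.5 + 9.4 + 2.7 = 21.6
Vm = -997.65 / 21.6 = -46.19 mV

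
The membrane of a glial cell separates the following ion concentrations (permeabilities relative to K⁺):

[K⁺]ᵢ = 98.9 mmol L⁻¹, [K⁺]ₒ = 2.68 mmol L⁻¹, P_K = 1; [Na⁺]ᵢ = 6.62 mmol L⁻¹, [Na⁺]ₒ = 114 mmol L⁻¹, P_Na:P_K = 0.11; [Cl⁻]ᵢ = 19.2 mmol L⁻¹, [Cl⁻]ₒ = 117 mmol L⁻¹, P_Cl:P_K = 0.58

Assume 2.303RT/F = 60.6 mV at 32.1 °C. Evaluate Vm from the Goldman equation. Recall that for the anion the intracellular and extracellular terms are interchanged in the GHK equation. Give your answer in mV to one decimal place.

Vm = 60.6 · log₁₀[(Σ P·[cation]ₒ + Σ P·[anion]ᵢ) / (Σ P·[cation]ᵢ + Σ P·[anion]ₒ)]
Numerator = 1×2.68 + 0.11×114 + 0.58×19.2 = 26.36
Denominator = 1×98.9 + 0.11×6.62 + 0.58×117 = 167.5
Vm = 60.6 · log₁₀(0.15736) = 60.6 × (-0.8031) = -48.67 mV

-48.7 mV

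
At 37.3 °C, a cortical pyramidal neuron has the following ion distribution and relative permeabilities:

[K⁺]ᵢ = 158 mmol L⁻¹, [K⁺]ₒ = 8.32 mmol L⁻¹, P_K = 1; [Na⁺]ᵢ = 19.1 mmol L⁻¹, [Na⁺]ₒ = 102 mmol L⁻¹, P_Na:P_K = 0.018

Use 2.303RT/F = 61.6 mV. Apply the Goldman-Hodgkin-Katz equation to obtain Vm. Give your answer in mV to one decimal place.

Vm = 61.6 · log₁₀[(Σ P·[cation]ₒ + Σ P·[anion]ᵢ) / (Σ P·[cation]ᵢ + Σ P·[anion]ₒ)]
Numerator = 1×8.32 + 0.018×102 = 10.16
Denominator = 1×158 + 0.018×19.1 = 158.3
Vm = 61.6 · log₁₀(0.064139) = 61.6 × (-1.1929) = -73.48 mV

-73.5 mV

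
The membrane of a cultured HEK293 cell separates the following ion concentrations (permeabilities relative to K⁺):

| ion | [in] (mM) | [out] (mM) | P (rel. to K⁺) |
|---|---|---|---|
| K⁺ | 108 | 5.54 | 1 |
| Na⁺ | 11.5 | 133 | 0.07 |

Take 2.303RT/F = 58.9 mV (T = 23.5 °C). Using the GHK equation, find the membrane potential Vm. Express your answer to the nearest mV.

-51 mV

Vm = 58.9 · log₁₀[(Σ P·[cation]ₒ + Σ P·[anion]ᵢ) / (Σ P·[cation]ᵢ + Σ P·[anion]ₒ)]
Numerator = 1×5.54 + 0.07×133 = 14.85
Denominator = 1×108 + 0.07×11.5 = 108.8
Vm = 58.9 · log₁₀(0.13648) = 58.9 × (-0.8649) = -50.94 mV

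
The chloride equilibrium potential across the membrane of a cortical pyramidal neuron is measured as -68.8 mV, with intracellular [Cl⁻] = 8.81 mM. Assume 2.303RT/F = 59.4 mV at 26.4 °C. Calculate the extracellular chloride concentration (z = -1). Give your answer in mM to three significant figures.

127 mM

Nernst: E = (59.4/-1) · log₁₀([out]/[in]), so log₁₀([out]/[in]) = -68.8 × -1 / 59.4 = 1.1582.
[out]/[in] = 10^(1.1582) = 14.4.
[out] = 14.4 × 8.81 = 126.8 mM.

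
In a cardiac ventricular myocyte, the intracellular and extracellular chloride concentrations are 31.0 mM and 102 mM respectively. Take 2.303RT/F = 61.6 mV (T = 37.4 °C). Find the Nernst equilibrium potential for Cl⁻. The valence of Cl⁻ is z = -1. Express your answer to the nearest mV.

-32 mV

E = (61.6/z) · log₁₀([Cl⁻]_out/[Cl⁻]_in) with z = -1.
For an anion, dividing by z = -1 reverses the sign.
= (61.6/-1) · log₁₀(102/31.0) = -61.60 · log₁₀(3.29)
= -61.60 · (0.5172) = -31.86 mV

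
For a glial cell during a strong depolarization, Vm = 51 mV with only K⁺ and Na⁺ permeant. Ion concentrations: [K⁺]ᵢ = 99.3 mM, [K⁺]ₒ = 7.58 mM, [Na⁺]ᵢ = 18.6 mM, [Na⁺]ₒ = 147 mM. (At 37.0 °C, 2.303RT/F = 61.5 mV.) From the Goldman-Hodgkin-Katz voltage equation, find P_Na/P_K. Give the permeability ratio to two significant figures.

31

Let α = P_Na/P_K. GHK: Vm = 61.5·log₁₀[(Kₒ + α·Naₒ)/(Kᵢ + α·Naᵢ)].
10^(Vm/61.5) = 10^(51.0/61.5) = 6.7494
So 6.7494·(Kᵢ + α·Naᵢ) = Kₒ + α·Naₒ → α = (6.7494·99.3 − 7.58) / (147.0 − 6.7494·18.6)
α = (670.2 − 7.58) / (147.0 − 125.5) = 662.6/21.46 = 30.88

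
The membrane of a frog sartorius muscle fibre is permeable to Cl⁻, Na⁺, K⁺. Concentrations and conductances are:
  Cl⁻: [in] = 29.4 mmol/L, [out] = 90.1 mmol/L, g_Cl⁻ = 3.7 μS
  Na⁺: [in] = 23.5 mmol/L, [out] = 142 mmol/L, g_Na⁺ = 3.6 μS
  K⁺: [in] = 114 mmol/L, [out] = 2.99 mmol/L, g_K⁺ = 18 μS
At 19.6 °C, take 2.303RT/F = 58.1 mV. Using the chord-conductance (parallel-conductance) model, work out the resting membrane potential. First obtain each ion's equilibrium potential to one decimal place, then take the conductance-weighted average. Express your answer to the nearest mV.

E_Cl⁻ = (58.1/-1)·log₁₀(90.1/29.4) = -28.3 mV
E_Na⁺ = (58.1/1)·log₁₀(142/23.5) = 45.4 mV
E_K⁺ = (58.1/1)·log₁₀(2.99/114) = -91.9 mV
Vm = (Σ gᵢEᵢ)/(Σ gᵢ) = (3.7·-28.3 + 3.6·45.4 + 18·-91.9) / (3.7 + 3.6 + 18)
= -1595.47 / 25.3 = -63.06 mV

-63 mV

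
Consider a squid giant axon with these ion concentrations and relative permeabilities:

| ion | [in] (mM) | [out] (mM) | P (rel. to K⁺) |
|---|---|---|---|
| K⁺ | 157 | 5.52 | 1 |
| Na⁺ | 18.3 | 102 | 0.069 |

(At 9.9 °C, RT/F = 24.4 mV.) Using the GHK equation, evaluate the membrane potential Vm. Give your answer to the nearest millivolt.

-62 mV

Vm = 24.4 · ln[(Σ P·[cation]ₒ + Σ P·[anion]ᵢ) / (Σ P·[cation]ᵢ + Σ P·[anion]ₒ)]
Numerator = 1×5.52 + 0.069×102 = 12.56
Denominator = 1×157 + 0.069×18.3 = 158.3
Vm = 24.4 · ln(0.079349) = 24.4 × (-2.5339) = -61.83 mV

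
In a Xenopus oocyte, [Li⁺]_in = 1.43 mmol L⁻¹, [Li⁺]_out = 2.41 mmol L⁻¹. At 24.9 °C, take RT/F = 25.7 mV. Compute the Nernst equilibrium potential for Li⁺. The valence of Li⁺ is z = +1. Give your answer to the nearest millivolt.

13 mV

E = (25.7/z) · ln([Li⁺]_out/[Li⁺]_in) with z = +1.
= (25.7/1) · ln(2.41/1.43) = 25.70 · ln(1.685)
= 25.70 · (0.5220) = 13.41 mV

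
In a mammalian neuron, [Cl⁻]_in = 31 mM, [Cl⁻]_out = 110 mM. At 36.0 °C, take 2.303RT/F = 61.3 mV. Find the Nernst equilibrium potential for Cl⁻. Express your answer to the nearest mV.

-34 mV

E = (61.3/z) · log₁₀([Cl⁻]_out/[Cl⁻]_in) with z = -1.
For an anion, dividing by z = -1 reverses the sign.
= (61.3/-1) · log₁₀(110/31) = -61.30 · log₁₀(3.548)
= -61.30 · (0.5500) = -33.72 mV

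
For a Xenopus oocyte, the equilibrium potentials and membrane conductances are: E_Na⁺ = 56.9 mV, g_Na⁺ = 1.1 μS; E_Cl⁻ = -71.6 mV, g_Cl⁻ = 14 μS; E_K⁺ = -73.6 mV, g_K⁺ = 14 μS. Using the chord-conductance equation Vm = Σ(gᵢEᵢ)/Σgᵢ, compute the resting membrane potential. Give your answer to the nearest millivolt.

-68 mV

Σ gᵢEᵢ = 1.1·(56.9) + 14·(-71.6) + 14·(-73.6) = -1970.21
Σ gᵢ = 1.1 + 14 + 14 = 29.1
Vm = -1970.21 / 29.1 = -67.70 mV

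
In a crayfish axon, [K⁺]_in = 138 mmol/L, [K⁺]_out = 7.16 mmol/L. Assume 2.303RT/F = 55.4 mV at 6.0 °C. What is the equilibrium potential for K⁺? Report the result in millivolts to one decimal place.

E = (55.4/z) · log₁₀([K⁺]_out/[K⁺]_in) with z = +1.
= (55.4/1) · log₁₀(7.16/138) = 55.40 · log₁₀(0.05188)
= 55.40 · (-1.2850) = -71.19 mV

-71.2 mV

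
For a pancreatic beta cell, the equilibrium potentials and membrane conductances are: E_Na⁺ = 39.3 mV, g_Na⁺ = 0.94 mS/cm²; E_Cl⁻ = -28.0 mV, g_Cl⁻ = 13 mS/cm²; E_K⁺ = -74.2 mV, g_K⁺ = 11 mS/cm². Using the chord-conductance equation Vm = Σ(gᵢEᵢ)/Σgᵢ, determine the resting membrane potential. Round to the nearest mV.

Σ gᵢEᵢ = 0.94·(39.3) + 13·(-28.0) + 11·(-74.2) = -1143.26
Σ gᵢ = 0.94 + 13 + 11 = 24.94
Vm = -1143.26 / 24.94 = -45.84 mV

-46 mV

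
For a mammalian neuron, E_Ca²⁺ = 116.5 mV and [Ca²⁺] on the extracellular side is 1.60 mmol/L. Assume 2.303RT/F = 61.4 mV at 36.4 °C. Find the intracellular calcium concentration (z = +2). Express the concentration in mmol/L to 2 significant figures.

0.00026 mmol/L

Nernst: E = (61.4/2) · log₁₀([out]/[in]), so log₁₀([out]/[in]) = 116.5 × 2 / 61.4 = 3.7948.
[out]/[in] = 10^(3.7948) = 6234.
[in] = 1.60 / 6234 = 0.0002566 mmol/L.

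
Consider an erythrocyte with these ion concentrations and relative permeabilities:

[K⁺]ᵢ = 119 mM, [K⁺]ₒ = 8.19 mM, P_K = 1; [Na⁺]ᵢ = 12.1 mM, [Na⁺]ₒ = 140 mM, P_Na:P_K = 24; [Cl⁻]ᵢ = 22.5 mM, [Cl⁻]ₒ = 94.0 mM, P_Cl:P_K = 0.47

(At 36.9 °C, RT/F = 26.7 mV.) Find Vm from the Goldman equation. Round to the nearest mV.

54 mV

Vm = 26.7 · ln[(Σ P·[cation]ₒ + Σ P·[anion]ᵢ) / (Σ P·[cation]ᵢ + Σ P·[anion]ₒ)]
Numerator = 1×8.19 + 24×140 + 0.47×22.5 = 3379
Denominator = 1×119 + 24×12.1 + 0.47×94.0 = 453.6
Vm = 26.7 · ln(7.4491) = 26.7 × (2.0081) = 53.62 mV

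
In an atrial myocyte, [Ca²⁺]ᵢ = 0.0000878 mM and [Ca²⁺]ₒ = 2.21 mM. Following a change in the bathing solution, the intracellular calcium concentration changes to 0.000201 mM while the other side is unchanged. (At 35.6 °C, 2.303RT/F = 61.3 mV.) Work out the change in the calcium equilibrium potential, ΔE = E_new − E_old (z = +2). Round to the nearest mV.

E_old = (61.3/2)·log₁₀(2.21/0.0000878) = 134.89 mV
E_new = (61.3/2)·log₁₀(2.21/0.000201) = 123.86 mV
ΔE = 123.86 − (134.89) = -11.02 mV

-11 mV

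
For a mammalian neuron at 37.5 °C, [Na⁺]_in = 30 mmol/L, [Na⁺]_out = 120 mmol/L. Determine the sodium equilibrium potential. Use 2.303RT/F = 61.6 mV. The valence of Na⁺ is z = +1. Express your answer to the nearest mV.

E = (61.6/z) · log₁₀([Na⁺]_out/[Na⁺]_in) with z = +1.
= (61.6/1) · log₁₀(120/30) = 61.60 · log₁₀(4)
= 61.60 · (0.6021) = 37.09 mV

37 mV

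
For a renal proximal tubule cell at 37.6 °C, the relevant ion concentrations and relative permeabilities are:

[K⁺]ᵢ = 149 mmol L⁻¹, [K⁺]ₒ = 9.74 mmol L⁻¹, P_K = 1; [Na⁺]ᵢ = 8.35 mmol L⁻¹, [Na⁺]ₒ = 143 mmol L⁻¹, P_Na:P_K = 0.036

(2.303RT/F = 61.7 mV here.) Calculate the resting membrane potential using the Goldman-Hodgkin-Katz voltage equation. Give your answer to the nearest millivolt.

Vm = 61.7 · log₁₀[(Σ P·[cation]ₒ + Σ P·[anion]ᵢ) / (Σ P·[cation]ᵢ + Σ P·[anion]ₒ)]
Numerator = 1×9.74 + 0.036×143 = 14.89
Denominator = 1×149 + 0.036×8.35 = 149.3
Vm = 61.7 · log₁₀(0.099718) = 61.7 × (-1.0012) = -61.78 mV

-62 mV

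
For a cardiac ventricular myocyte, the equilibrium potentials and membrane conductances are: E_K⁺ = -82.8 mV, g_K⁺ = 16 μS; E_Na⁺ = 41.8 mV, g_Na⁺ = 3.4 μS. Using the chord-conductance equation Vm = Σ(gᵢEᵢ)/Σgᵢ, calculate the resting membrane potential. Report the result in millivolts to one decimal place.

-61.0 mV

Σ gᵢEᵢ = 16·(-82.8) + 3.4·(41.8) = -1182.68
Σ gᵢ = 16 + 3.4 = 19.4
Vm = -1182.68 / 19.4 = -60.96 mV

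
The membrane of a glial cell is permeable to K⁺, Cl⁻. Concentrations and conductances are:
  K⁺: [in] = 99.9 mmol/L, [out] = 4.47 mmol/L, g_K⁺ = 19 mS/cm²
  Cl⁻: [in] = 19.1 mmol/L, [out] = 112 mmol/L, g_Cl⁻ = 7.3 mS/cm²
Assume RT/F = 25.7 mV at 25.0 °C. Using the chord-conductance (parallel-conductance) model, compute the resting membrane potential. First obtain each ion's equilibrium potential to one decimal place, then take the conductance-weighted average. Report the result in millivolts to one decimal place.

E_K⁺ = (25.7/1)·ln(4.47/99.9) = -79.8 mV
E_Cl⁻ = (25.7/-1)·ln(112/19.1) = -45.5 mV
Vm = (Σ gᵢEᵢ)/(Σ gᵢ) = (19·-79.8 + 7.3·-45.5) / (19 + 7.3)
= -1848.35 / 26.3 = -70.28 mV

-70.3 mV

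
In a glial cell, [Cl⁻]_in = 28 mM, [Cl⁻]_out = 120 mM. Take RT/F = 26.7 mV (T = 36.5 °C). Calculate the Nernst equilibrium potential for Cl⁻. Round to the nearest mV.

E = (26.7/z) · ln([Cl⁻]_out/[Cl⁻]_in) with z = -1.
For an anion, dividing by z = -1 reverses the sign.
= (26.7/-1) · ln(120/28) = -26.70 · ln(4.286)
= -26.70 · (1.4553) = -38.86 mV

-39 mV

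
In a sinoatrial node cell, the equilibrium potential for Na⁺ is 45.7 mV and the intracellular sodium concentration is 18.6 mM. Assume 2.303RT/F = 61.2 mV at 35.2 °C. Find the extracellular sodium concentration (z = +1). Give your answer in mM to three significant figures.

104 mM

Nernst: E = (61.2/1) · log₁₀([out]/[in]), so log₁₀([out]/[in]) = 45.7 × 1 / 61.2 = 0.7467.
[out]/[in] = 10^(0.7467) = 5.581.
[out] = 5.581 × 18.6 = 103.8 mM.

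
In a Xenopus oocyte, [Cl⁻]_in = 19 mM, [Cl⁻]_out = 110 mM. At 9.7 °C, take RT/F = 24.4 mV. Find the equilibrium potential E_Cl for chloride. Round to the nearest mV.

-43 mV

E = (24.4/z) · ln([Cl⁻]_out/[Cl⁻]_in) with z = -1.
For an anion, dividing by z = -1 reverses the sign.
= (24.4/-1) · ln(110/19) = -24.40 · ln(5.789)
= -24.40 · (1.7560) = -42.85 mV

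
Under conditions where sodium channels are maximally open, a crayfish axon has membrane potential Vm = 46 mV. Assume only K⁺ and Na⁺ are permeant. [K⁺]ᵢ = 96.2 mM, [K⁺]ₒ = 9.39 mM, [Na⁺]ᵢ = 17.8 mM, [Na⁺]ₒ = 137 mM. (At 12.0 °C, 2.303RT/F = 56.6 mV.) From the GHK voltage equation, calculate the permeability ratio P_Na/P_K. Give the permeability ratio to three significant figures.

Let α = P_Na/P_K. GHK: Vm = 56.6·log₁₀[(Kₒ + α·Naₒ)/(Kᵢ + α·Naᵢ)].
10^(Vm/56.6) = 10^(46.0/56.6) = 6.4971
So 6.4971·(Kᵢ + α·Naᵢ) = Kₒ + α·Naₒ → α = (6.4971·96.2 − 9.39) / (137.0 − 6.4971·17.8)
α = (625 − 9.39) / (137.0 − 115.6) = 615.6/21.35 = 28.83

28.8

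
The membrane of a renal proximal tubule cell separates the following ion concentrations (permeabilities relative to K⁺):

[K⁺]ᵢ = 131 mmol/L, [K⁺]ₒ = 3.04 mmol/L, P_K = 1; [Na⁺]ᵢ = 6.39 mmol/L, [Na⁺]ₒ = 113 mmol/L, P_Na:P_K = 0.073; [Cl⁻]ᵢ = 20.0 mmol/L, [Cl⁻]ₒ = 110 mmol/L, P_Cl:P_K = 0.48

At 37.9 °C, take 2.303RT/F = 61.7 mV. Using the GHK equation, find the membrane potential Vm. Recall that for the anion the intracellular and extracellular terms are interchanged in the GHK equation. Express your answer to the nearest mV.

Vm = 61.7 · log₁₀[(Σ P·[cation]ₒ + Σ P·[anion]ᵢ) / (Σ P·[cation]ᵢ + Σ P·[anion]ₒ)]
Numerator = 1×3.04 + 0.073×113 + 0.48×20.0 = 20.89
Denominator = 1×131 + 0.073×6.39 + 0.48×110 = 184.3
Vm = 61.7 · log₁₀(0.11336) = 61.7 × (-0.9455) = -58.34 mV

-58 mV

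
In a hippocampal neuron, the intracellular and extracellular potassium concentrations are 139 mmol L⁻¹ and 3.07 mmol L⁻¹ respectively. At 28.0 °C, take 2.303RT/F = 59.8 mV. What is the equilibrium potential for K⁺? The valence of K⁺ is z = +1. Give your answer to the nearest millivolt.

E = (59.8/z) · log₁₀([K⁺]_out/[K⁺]_in) with z = +1.
= (59.8/1) · log₁₀(3.07/139) = 59.80 · log₁₀(0.02209)
= 59.80 · (-1.6559) = -99.02 mV

-99 mV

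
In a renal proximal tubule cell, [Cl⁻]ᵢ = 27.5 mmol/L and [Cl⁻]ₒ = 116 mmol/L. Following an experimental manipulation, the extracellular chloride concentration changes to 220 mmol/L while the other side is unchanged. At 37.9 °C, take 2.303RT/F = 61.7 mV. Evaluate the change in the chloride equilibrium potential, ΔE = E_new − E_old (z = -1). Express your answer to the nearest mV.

-17 mV

E_old = (61.7/-1)·log₁₀(116/27.5) = -38.57 mV
E_new = (61.7/-1)·log₁₀(220/27.5) = -55.72 mV
ΔE = -55.72 − (-38.57) = -17.15 mV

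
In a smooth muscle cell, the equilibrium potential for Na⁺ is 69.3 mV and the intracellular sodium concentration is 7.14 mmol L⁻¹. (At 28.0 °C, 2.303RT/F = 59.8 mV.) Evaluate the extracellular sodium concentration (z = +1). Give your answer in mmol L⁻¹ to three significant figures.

Nernst: E = (59.8/1) · log₁₀([out]/[in]), so log₁₀([out]/[in]) = 69.3 × 1 / 59.8 = 1.1589.
[out]/[in] = 10^(1.1589) = 14.42.
[out] = 14.42 × 7.14 = 102.9 mmol L⁻¹.

103 mmol L⁻¹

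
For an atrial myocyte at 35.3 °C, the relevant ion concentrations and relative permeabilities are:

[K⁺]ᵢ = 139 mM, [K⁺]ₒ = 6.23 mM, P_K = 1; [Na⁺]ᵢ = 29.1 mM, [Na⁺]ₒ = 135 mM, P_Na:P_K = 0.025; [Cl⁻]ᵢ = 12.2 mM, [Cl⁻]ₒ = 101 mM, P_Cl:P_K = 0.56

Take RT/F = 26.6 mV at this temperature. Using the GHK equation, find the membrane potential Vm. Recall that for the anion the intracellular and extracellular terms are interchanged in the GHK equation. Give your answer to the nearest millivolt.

Vm = 26.6 · ln[(Σ P·[cation]ₒ + Σ P·[anion]ᵢ) / (Σ P·[cation]ᵢ + Σ P·[anion]ₒ)]
Numerator = 1×6.23 + 0.025×135 + 0.56×12.2 = 16.44
Denominator = 1×139 + 0.025×29.1 + 0.56×101 = 196.3
Vm = 26.6 · ln(0.083739) = 26.6 × (-2.4800) = -65.97 mV

-66 mV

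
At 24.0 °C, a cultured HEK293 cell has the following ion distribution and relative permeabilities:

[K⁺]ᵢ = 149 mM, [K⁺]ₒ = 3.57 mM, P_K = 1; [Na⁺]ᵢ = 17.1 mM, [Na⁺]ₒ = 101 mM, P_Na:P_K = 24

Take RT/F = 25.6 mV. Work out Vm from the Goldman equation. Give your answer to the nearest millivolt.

Vm = 25.6 · ln[(Σ P·[cation]ₒ + Σ P·[anion]ᵢ) / (Σ P·[cation]ᵢ + Σ P·[anion]ₒ)]
Numerator = 1×3.57 + 24×101 = 2428
Denominator = 1×149 + 24×17.1 = 559.4
Vm = 25.6 · ln(4.3396) = 25.6 × (1.4678) = 37.58 mV

38 mV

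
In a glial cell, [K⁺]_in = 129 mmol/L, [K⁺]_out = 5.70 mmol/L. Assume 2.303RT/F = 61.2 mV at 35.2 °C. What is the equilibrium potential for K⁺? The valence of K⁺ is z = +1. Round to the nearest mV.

E = (61.2/z) · log₁₀([K⁺]_out/[K⁺]_in) with z = +1.
= (61.2/1) · log₁₀(5.70/129) = 61.20 · log₁₀(0.04419)
= 61.20 · (-1.3547) = -82.91 mV

-83 mV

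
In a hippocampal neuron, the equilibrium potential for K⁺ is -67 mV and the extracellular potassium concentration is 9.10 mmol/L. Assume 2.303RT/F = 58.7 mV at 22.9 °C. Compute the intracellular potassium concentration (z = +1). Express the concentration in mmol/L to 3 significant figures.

126 mmol/L

Nernst: E = (58.7/1) · log₁₀([out]/[in]), so log₁₀([out]/[in]) = -67.0 × 1 / 58.7 = -1.1414.
[out]/[in] = 10^(-1.1414) = 0.07221.
[in] = 9.10 / 0.07221 = 126 mmol/L.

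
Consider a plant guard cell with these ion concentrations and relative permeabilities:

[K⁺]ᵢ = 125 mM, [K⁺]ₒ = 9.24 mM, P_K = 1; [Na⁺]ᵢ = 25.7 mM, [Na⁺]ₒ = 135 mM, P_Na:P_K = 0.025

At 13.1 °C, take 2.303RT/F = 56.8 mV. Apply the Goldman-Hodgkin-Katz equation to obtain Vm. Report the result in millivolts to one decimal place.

-56.7 mV

Vm = 56.8 · log₁₀[(Σ P·[cation]ₒ + Σ P·[anion]ᵢ) / (Σ P·[cation]ᵢ + Σ P·[anion]ₒ)]
Numerator = 1×9.24 + 0.025×135 = 12.62
Denominator = 1×125 + 0.025×25.7 = 125.6
Vm = 56.8 · log₁₀(0.1004) = 56.8 × (-0.9982) = -56.70 mV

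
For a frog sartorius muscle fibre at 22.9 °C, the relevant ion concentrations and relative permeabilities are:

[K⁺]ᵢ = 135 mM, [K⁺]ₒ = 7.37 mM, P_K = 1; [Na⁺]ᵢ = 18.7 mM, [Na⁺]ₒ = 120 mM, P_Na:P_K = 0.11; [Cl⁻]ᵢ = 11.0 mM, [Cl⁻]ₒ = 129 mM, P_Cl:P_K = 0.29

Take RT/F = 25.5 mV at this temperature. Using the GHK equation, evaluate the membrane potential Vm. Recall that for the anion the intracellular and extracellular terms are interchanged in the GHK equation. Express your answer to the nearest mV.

-51 mV

Vm = 25.5 · ln[(Σ P·[cation]ₒ + Σ P·[anion]ᵢ) / (Σ P·[cation]ᵢ + Σ P·[anion]ₒ)]
Numerator = 1×7.37 + 0.11×120 + 0.29×11.0 = 23.76
Denominator = 1×135 + 0.11×18.7 + 0.29×129 = 174.5
Vm = 25.5 · ln(0.13619) = 25.5 × (-1.9937) = -50.84 mV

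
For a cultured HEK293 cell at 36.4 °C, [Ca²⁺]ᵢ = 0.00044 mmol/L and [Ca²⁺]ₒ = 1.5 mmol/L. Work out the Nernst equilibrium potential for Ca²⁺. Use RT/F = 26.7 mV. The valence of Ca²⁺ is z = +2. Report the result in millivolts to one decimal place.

108.6 mV

E = (26.7/z) · ln([Ca²⁺]_out/[Ca²⁺]_in) with z = +2.
= (26.7/2) · ln(1.5/0.00044) = 13.35 · ln(3409)
= 13.35 · (8.1342) = 108.59 mV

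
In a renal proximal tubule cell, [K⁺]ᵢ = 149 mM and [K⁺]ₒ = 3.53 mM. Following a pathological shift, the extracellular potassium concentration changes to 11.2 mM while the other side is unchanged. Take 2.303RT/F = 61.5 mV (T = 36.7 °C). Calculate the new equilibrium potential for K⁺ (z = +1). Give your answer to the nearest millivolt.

After the shift: [K⁺]_out = 11.2, [K⁺]_in = 149 mM.
E_new = (61.5/1)·log₁₀(11.2/149) = 61.50 · (-1.1240) = -69.12 mV

-69 mV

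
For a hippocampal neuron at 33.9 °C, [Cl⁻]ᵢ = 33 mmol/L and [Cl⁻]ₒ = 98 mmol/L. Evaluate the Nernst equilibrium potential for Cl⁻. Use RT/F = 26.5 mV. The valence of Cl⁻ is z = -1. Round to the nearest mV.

E = (26.5/z) · ln([Cl⁻]_out/[Cl⁻]_in) with z = -1.
For an anion, dividing by z = -1 reverses the sign.
= (26.5/-1) · ln(98/33) = -26.50 · ln(2.97)
= -26.50 · (1.0885) = -28.84 mV

-29 mV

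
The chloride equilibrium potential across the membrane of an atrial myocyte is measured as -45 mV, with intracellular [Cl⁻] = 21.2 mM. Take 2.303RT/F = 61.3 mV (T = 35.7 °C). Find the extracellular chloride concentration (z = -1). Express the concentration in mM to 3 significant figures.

115 mM

Nernst: E = (61.3/-1) · log₁₀([out]/[in]), so log₁₀([out]/[in]) = -45.0 × -1 / 61.3 = 0.7341.
[out]/[in] = 10^(0.7341) = 5.421.
[out] = 5.421 × 21.2 = 114.9 mM.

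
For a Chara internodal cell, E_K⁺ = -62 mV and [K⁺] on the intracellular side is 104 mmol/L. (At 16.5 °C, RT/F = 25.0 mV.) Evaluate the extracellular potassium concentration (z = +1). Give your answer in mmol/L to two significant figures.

8.7 mmol/L

Nernst: E = (25.0/1) · ln([out]/[in]), so ln([out]/[in]) = -62.0 × 1 / 25.0 = -2.4800.
[out]/[in] = e^(-2.4800) = 0.08374.
[out] = 0.08374 × 104 = 8.709 mmol/L.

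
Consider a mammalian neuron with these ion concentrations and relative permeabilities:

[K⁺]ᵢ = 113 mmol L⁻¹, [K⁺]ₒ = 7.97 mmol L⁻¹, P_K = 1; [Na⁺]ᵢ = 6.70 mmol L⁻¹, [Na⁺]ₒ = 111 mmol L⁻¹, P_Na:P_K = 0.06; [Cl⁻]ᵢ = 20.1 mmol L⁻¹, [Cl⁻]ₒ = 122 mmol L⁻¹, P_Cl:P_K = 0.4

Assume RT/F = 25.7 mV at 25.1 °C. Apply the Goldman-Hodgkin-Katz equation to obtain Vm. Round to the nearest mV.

Vm = 25.7 · ln[(Σ P·[cation]ₒ + Σ P·[anion]ᵢ) / (Σ P·[cation]ᵢ + Σ P·[anion]ₒ)]
Numerator = 1×7.97 + 0.06×111 + 0.4×20.1 = 22.67
Denominator = 1×113 + 0.06×6.70 + 0.4×122 = 162.2
Vm = 25.7 · ln(0.13976) = 25.7 × (-1.9678) = -50.57 mV

-51 mV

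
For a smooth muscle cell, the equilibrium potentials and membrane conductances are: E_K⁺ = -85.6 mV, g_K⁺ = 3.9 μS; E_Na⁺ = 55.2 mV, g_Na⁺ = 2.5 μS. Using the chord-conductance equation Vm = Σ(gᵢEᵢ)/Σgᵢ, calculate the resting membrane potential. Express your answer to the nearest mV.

Σ gᵢEᵢ = 3.9·(-85.6) + 2.5·(55.2) = -195.84
Σ gᵢ = 3.9 + 2.5 = 6.4
Vm = -195.84 / 6.4 = -30.60 mV

-31 mV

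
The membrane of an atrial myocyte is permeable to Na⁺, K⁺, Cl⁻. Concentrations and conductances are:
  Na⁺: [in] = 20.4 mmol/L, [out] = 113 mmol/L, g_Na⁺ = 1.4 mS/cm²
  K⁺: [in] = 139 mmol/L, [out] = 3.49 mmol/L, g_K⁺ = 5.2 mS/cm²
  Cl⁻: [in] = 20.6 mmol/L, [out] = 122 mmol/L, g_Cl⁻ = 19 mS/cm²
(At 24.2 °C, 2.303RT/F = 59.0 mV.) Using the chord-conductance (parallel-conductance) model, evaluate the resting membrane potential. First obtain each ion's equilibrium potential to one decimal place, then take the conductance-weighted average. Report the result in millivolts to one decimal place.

E_Na⁺ = (59.0/1)·log₁₀(113/20.4) = 43.9 mV
E_K⁺ = (59.0/1)·log₁₀(3.49/139) = -94.4 mV
E_Cl⁻ = (59.0/-1)·log₁₀(122/20.6) = -45.6 mV
Vm = (Σ gᵢEᵢ)/(Σ gᵢ) = (1.4·43.9 + 5.2·-94.4 + 19·-45.6) / (1.4 + 5.2 + 19)
= -1295.82 / 25.6 = -50.62 mV

-50.6 mV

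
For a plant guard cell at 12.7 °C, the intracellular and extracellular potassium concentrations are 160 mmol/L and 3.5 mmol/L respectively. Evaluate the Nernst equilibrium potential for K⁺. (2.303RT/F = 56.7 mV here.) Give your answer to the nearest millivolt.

E = (56.7/z) · log₁₀([K⁺]_out/[K⁺]_in) with z = +1.
= (56.7/1) · log₁₀(3.5/160) = 56.70 · log₁₀(0.02187)
= 56.70 · (-1.6601) = -94.12 mV

-94 mV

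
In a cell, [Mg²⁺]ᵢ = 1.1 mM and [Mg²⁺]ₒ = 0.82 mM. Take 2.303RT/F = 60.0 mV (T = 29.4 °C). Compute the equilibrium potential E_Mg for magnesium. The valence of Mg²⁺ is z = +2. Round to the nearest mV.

-4 mV

E = (60.0/z) · log₁₀([Mg²⁺]_out/[Mg²⁺]_in) with z = +2.
= (60.0/2) · log₁₀(0.82/1.1) = 30.00 · log₁₀(0.7455)
= 30.00 · (-0.1276) = -3.83 mV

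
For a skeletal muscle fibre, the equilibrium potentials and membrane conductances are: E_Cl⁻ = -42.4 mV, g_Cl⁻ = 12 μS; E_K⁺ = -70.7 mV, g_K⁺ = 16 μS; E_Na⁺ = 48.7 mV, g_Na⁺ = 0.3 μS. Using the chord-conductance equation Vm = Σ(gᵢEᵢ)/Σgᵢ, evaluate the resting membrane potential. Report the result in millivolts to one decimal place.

-57.4 mV

Σ gᵢEᵢ = 12·(-42.4) + 16·(-70.7) + 0.3·(48.7) = -1625.39
Σ gᵢ = 12 + 16 + 0.3 = 28.3
Vm = -1625.39 / 28.3 = -57.43 mV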